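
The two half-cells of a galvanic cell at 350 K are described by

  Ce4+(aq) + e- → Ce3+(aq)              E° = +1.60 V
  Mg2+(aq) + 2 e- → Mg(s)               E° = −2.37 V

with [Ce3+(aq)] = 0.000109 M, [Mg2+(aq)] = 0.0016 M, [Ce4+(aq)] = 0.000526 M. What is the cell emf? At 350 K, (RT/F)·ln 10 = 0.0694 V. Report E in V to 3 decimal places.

Ce⁴⁺/Ce³⁺ is reduced (cathode, E° = +1.60 V) and Mg²⁺/Mg is oxidized (anode).
E°cell = +1.60 − (−2.37) = +3.97 V, with n = 2 electrons transferred.
For the overall reaction 2 Ce4+(aq) + Mg(s) → 2 Ce3+(aq) + Mg2+(aq), Q = ([Ce3+(aq)]^2·[Mg2+(aq)]) / [Ce4+(aq)]^2 = 6.87×10^−5, giving log Q = −4.163.
Applying E = E° − (RT ln10/nF)·log Q gives +3.97 − (0.0694/2)(−4.163) = +4.114 V.

+4.114 V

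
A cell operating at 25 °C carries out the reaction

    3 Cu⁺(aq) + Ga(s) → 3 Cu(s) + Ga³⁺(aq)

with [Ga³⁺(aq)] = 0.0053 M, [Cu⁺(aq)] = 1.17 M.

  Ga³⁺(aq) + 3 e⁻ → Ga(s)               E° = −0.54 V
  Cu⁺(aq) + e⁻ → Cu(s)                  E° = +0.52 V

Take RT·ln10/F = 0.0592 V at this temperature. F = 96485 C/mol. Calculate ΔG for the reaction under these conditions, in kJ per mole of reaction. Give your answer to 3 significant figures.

The standard cell potential is +0.52 − (−0.54) = +1.06 V, with n = 3 electrons in the balanced equation.
The reaction quotient is [Ga³⁺(aq)] / [Cu⁺(aq)]^3 = 0.00331; by Nernst, E = +1.06 − (0.0592/3)(−2.480) = +1.1089 V.
ΔG = −nFE = −(3)(96485)(+1.1089) J/mol = −321 kJ/mol.

−321 kJ/mol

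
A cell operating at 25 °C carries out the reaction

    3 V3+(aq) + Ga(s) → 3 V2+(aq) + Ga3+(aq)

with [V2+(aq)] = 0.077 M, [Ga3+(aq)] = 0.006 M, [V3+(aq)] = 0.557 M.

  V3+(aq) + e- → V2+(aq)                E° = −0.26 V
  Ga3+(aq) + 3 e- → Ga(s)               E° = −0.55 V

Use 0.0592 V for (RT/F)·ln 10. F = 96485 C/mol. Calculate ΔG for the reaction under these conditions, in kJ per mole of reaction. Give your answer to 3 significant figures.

−111 kJ/mol

The standard cell potential is −0.26 − (−0.55) = +0.29 V, with n = 3 electrons in the balanced equation.
Here Q = ([V2+(aq)]^3·[Ga3+(aq)]) / [V3+(aq)]^3 = 1.59×10^−5 (log Q = −4.800), giving E = +0.29 − (0.0592/3)·(−4.800) = +0.3847 V.
Finally ΔG = −nFE = −(3)(96485 C/mol)(+0.3847 V) = −111 kJ/mol.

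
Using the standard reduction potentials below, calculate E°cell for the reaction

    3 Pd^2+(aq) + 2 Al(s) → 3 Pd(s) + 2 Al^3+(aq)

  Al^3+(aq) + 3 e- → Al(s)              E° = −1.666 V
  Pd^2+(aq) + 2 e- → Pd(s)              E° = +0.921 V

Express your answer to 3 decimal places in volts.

+2.587 V

Pd^2+(aq) gains electrons, so the Pd²⁺/Pd couple is the cathode; the Al³⁺/Al couple is the anode.
E°cell = E°(cathode) − E°(anode) = +0.921 − (−1.666) = +2.587 V.
The positive value indicates the reaction is spontaneous as written.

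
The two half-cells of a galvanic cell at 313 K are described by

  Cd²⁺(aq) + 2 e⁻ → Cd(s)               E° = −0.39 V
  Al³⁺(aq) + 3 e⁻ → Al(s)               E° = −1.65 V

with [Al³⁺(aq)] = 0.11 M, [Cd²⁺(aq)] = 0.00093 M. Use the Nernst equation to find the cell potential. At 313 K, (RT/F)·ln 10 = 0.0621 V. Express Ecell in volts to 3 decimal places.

Since E°(Cd²⁺/Cd) > E°(Al³⁺/Al), Cd²⁺/Cd serves as the cathode.
E°cell = E°cat − E°an = −0.39 − (−1.65) = +1.26 V; n = 6.
For the overall reaction 3 Cd²⁺(aq) + 2 Al(s) → 3 Cd(s) + 2 Al³⁺(aq), Q = [Al³⁺(aq)]^2 / [Cd²⁺(aq)]^3 = 1.5×10^7, giving log Q = 7.177.
Applying E = E° − (RT ln10/nF)·log Q gives +1.26 − (0.0621/6)(7.177) = +1.186 V.

+1.186 V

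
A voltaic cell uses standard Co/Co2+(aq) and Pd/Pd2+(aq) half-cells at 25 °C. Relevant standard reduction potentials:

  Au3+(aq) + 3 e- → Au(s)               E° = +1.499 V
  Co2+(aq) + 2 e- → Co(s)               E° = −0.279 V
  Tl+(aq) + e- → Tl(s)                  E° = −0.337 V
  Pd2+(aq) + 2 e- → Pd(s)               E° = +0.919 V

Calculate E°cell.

+1.198 V

Of the two couples in this cell, the one with the more positive reduction potential is reduced at the cathode: here that is Pd²⁺/Pd (+0.919 V); Co²⁺/Co (−0.279 V) is the anode.
E°cell = E°(cathode) − E°(anode) = +0.919 − (−0.279) = +1.198 V.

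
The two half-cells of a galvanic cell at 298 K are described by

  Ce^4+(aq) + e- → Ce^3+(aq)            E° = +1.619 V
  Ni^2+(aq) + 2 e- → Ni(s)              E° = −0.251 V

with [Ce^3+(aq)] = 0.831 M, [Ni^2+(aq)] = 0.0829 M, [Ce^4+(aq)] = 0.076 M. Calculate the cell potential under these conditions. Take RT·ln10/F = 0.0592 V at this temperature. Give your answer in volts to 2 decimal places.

+1.84 V

Since E°(Ce⁴⁺/Ce³⁺) > E°(Ni²⁺/Ni), Ce⁴⁺/Ce³⁺ serves as the cathode.
E°cell = E°cat − E°an = +1.619 − (−0.251) = +1.870 V; n = 2.
Balancing gives 2 Ce^4+(aq) + Ni(s) → 2 Ce^3+(aq) + Ni^2+(aq); hence Q = ([Ce^3+(aq)]^2·[Ni^2+(aq)]) / [Ce^4+(aq)]^2 = 9.91 (log Q = 0.996).
Applying E = E° − (RT ln10/nF)·log Q gives +1.870 − (0.0592/2)(0.996) = +1.84 V.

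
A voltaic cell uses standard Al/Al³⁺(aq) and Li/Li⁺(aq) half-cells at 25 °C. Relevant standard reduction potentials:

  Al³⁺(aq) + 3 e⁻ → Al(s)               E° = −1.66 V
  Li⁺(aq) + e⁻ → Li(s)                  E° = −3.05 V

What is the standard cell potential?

+1.39 V

Of the two couples in this cell, the one with the more positive reduction potential is reduced at the cathode: here that is Al³⁺/Al (−1.66 V); Li⁺/Li (−3.05 V) is the anode.
E°cell = E°(cathode) − E°(anode) = −1.66 − (−3.05) = +1.39 V.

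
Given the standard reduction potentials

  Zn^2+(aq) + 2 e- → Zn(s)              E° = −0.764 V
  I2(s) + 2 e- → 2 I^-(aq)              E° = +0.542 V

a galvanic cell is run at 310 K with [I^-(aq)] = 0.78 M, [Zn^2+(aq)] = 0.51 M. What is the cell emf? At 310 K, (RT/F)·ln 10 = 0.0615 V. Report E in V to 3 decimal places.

+1.322 V

The I₂/I⁻ couple has the more positive E°, so it is the cathode; Zn²⁺/Zn is the anode.
E°cell = +0.542 − (−0.764) = +1.306 V, with n = 2 electrons transferred.
The balanced reaction is I2(s) + Zn(s) → 2 I^-(aq) + Zn^2+(aq), so Q = [I^-(aq)]^2·[Zn^2+(aq)] = 0.31 and log Q = −0.508.
Applying E = E° − (RT ln10/nF)·log Q gives +1.306 − (0.0615/2)(−0.508) = +1.322 V.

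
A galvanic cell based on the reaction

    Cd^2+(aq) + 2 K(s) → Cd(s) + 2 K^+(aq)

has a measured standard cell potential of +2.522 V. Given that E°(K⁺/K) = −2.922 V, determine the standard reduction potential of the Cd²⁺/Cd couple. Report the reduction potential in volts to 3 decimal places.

In the reaction as written the Cd²⁺/Cd couple is reduced (cathode) and K⁺/K is oxidized (anode), so E°cell = E°(Cd²⁺/Cd) − E°(K⁺/K).
E°(Cd²⁺/Cd) = E°cell + E°(anode) = +2.522 + (−2.922) = −0.400 V.

−0.400 V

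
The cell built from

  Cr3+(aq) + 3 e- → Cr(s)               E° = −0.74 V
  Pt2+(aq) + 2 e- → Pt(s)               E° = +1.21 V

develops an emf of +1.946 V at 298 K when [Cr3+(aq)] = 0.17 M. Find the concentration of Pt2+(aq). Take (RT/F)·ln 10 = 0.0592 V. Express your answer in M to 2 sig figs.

With Pt²⁺/Pt at the cathode and Cr³⁺/Cr at the anode, E°cell = +1.21 − (−0.74) = +1.95 V (n = 6).
Since E = E° − (0.0592/n)·log Q, log Q = n(E° − E)/0.0592 = 0.405.
The balanced reaction is 3 Pt2+(aq) + 2 Cr(s) → 3 Pt(s) + 2 Cr3+(aq), so Q = [Cr3+(aq)]^2 / [Pt2+(aq)]^3.
Solving for the unknown gives log [Pt2+(aq)] = −0.648, so [Pt2+(aq)] ≈ 0.22 M.

0.22 M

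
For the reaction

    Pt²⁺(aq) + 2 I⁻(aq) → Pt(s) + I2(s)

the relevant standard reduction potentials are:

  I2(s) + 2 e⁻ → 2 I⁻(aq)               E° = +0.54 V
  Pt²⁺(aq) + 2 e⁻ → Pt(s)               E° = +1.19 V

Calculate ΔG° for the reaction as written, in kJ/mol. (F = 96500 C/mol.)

In the reaction as written Pt²⁺(aq) is reduced, so the Pt²⁺/Pt couple is the cathode and I₂/I⁻ is the anode.
E°cell = +1.19 − (+0.54) = +0.65 V; balancing electrons gives n = 2.
ΔG° = −nFE°cell = −(2)(96500)(+0.65) J/mol = −125 kJ/mol.

−125 kJ/mol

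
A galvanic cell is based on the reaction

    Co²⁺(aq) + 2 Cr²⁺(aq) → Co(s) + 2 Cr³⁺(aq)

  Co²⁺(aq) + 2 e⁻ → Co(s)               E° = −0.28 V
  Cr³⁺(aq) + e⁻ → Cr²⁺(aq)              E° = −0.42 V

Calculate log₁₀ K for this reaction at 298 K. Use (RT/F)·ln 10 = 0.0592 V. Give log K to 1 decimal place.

log K = 4.7

The Co²⁺/Co couple is reduced (cathode); E°cell = −0.28 − (−0.42) = +0.14 V with n = 2.
At equilibrium E = 0, so log K = nE°cell / 0.0592 = (2)(+0.14) / 0.0592 = 4.7.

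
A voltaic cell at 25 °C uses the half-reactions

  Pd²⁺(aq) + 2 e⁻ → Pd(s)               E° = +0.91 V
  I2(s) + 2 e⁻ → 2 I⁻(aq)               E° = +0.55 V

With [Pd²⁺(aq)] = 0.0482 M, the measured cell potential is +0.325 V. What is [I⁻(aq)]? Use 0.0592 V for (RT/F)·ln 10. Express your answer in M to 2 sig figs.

With Pd²⁺/Pd at the cathode and I₂/I⁻ at the anode, E°cell = +0.91 − (+0.55) = +0.36 V (n = 2).
From the Nernst equation, log Q = n(E° − E)/0.0592 = 2·(+0.36 − (+0.325))/0.0592 = 1.182.
The balanced reaction is Pd²⁺(aq) + 2 I⁻(aq) → Pd(s) + I2(s), so Q = 1 / ([Pd²⁺(aq)]·[I⁻(aq)]^2).
Isolating [I⁻(aq)] in Q = 10^{1.182} yields log [I⁻(aq)] = 0.067, i.e. 1.2 M.

1.2 M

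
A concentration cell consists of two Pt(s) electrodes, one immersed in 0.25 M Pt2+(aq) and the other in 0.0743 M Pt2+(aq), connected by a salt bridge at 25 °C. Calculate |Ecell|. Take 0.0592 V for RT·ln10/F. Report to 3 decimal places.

0.016 V

For a concentration cell E°cell = 0, since both electrodes use the same couple.
The compartment with the higher Pt2+(aq) concentration (0.25 M) acts as the cathode; ions are reduced there and produced at the dilute (0.0743 M) anode.
With n = 2, Ecell = −(0.0592/2)·log([dilute]/[conc]) = −(0.0592/2)·log(0.0743/0.25) = +0.016 V.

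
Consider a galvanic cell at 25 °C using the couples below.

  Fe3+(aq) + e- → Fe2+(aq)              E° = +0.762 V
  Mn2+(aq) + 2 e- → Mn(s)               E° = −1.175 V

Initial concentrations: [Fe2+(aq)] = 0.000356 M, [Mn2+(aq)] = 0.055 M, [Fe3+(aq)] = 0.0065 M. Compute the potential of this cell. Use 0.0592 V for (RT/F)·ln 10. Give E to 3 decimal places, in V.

+2.049 V

The Fe³⁺/Fe²⁺ couple has the more positive E°, so it is the cathode; Mn²⁺/Mn is the anode.
The standard potential is +0.762 − (−1.175) = +1.937 V and the balanced reaction transfers n = 2 electrons.
The balanced reaction is 2 Fe3+(aq) + Mn(s) → 2 Fe2+(aq) + Mn2+(aq), so Q = ([Fe2+(aq)]^2·[Mn2+(aq)]) / [Fe3+(aq)]^2 = 0.000165 and log Q = −3.783.
Applying E = E° − (RT ln10/nF)·log Q gives +1.937 − (0.0592/2)(−3.783) = +2.049 V.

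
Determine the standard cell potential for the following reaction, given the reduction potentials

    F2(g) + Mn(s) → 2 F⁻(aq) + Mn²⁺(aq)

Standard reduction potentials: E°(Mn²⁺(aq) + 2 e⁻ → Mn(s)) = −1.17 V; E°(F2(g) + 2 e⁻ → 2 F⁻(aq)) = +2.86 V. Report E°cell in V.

+4.03 V

F2(g) gains electrons, so the F₂/F⁻ couple is the cathode; the Mn²⁺/Mn couple is the anode.
E°cell = E°(cathode) − E°(anode) = +2.86 − (−1.17) = +4.03 V.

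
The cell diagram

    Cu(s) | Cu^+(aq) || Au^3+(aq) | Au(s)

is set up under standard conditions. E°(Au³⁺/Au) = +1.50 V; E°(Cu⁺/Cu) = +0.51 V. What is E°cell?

+0.99 V

By convention the left-hand electrode in cell notation is the anode (oxidation) and the right-hand electrode is the cathode (reduction).
E°cell = E°(right) − E°(left) = +1.50 − (+0.51) = +0.99 V.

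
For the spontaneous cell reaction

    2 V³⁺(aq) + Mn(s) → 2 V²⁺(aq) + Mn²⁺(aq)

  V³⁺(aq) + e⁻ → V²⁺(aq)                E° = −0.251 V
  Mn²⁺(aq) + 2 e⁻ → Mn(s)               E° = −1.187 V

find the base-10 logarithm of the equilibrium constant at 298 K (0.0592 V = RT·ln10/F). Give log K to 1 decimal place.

The V³⁺/V²⁺ couple is reduced (cathode); E°cell = −0.251 − (−1.187) = +0.936 V with n = 2.
At equilibrium E = 0, so log K = nE°cell / 0.0592 = (2)(+0.936) / 0.0592 = 31.6.

log K = 31.6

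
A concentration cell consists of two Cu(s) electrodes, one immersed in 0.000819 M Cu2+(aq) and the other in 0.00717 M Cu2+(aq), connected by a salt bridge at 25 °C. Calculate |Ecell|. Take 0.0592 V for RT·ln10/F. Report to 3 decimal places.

0.028 V

For a concentration cell E°cell = 0, since both electrodes use the same couple.
The compartment with the higher Cu2+(aq) concentration (0.00717 M) acts as the cathode; ions are reduced there and produced at the dilute (0.000819 M) anode.
With n = 2, Ecell = −(0.0592/2)·log([dilute]/[conc]) = −(0.0592/2)·log(0.000819/0.00717) = +0.028 V.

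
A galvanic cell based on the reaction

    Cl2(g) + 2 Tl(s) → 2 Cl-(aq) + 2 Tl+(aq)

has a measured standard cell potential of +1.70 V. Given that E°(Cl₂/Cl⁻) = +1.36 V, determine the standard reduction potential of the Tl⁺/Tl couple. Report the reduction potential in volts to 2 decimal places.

−0.34 V

In the reaction as written the Cl₂/Cl⁻ couple is reduced (cathode) and Tl⁺/Tl is oxidized (anode), so E°cell = E°(Cl₂/Cl⁻) − E°(Tl⁺/Tl).
E°(Tl⁺/Tl) = E°(cathode) − E°cell = +1.36 − (+1.70) = −0.34 V.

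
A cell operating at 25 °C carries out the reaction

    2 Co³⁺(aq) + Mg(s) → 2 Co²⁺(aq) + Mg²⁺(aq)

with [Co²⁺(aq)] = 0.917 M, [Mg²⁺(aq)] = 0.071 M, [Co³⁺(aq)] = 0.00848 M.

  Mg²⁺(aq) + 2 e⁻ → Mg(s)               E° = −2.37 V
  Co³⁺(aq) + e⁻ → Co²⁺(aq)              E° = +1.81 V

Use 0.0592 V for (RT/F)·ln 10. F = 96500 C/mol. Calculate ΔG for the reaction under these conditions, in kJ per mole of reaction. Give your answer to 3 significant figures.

−790 kJ/mol

E°cell = +1.81 − (−2.37) = +4.18 V; the balanced reaction transfers n = 2 electrons.
Here Q = ([Co²⁺(aq)]^2·[Mg²⁺(aq)]) / [Co³⁺(aq)]^2 = 830 (log Q = 2.919), giving E = +4.18 − (0.0592/2)·(2.919) = +4.0936 V.
Then ΔG = −nFE = −2 × 96500 × +4.0936 J/mol = −790 kJ/mol.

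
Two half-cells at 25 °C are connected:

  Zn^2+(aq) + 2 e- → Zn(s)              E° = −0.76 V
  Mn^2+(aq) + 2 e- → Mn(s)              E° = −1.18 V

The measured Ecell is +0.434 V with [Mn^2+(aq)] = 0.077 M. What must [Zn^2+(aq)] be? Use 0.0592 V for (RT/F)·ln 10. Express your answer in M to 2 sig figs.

0.23 M

With Zn²⁺/Zn at the cathode and Mn²⁺/Mn at the anode, E°cell = −0.76 − (−1.18) = +0.42 V (n = 2).
Since E = E° − (0.0592/n)·log Q, log Q = n(E° − E)/0.0592 = −0.473.
The balanced reaction is Zn^2+(aq) + Mn(s) → Zn(s) + Mn^2+(aq), so Q = [Mn^2+(aq)] / [Zn^2+(aq)].
Solving for the unknown gives log [Zn^2+(aq)] = −0.641, so [Zn^2+(aq)] ≈ 0.23 M.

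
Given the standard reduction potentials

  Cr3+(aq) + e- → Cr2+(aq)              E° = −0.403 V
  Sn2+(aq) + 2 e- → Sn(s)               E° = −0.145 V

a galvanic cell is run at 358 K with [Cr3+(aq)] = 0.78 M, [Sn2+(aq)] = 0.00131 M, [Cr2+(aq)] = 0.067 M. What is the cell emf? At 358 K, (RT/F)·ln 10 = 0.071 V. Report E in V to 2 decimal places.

+0.08 V

Since E°(Sn²⁺/Sn) > E°(Cr³⁺/Cr²⁺), Sn²⁺/Sn serves as the cathode.
E°cell = E°cat − E°an = −0.145 − (−0.403) = +0.258 V; n = 2.
The balanced reaction is Sn2+(aq) + 2 Cr2+(aq) → Sn(s) + 2 Cr3+(aq), so Q = [Cr3+(aq)]^2 / ([Sn2+(aq)]·[Cr2+(aq)]^2) = 1.03×10^5 and log Q = 5.015.
E = E° − (0.071/n)·log Q = +0.258 − (0.071/2)(5.015) = +0.08 V.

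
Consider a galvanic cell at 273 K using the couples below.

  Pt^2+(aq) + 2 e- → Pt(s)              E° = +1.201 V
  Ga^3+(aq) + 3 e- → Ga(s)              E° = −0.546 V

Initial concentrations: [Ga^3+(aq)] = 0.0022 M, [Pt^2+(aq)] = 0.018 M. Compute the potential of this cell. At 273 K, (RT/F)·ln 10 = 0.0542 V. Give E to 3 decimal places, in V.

+1.748 V

The Pt²⁺/Pt couple has the more positive E°, so it is the cathode; Ga³⁺/Ga is the anode.
The standard potential is +1.201 − (−0.546) = +1.747 V and the balanced reaction transfers n = 6 electrons.
The balanced reaction is 3 Pt^2+(aq) + 2 Ga(s) → 3 Pt(s) + 2 Ga^3+(aq), so Q = [Ga^3+(aq)]^2 / [Pt^2+(aq)]^3 = 0.83 and log Q = −0.081.
E = E° − (0.0542/n)·log Q = +1.747 − (0.0542/6)(−0.081) = +1.748 V.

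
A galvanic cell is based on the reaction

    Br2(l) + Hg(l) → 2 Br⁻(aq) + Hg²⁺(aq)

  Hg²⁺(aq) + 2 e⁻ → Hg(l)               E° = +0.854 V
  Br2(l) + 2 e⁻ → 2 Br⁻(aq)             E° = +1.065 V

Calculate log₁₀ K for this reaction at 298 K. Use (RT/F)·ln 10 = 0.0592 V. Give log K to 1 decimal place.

log K = 7.1

The Br₂/Br⁻ couple is reduced (cathode); E°cell = +1.065 − (+0.854) = +0.211 V with n = 2.
At equilibrium E = 0, so log K = nE°cell / 0.0592 = (2)(+0.211) / 0.0592 = 7.1.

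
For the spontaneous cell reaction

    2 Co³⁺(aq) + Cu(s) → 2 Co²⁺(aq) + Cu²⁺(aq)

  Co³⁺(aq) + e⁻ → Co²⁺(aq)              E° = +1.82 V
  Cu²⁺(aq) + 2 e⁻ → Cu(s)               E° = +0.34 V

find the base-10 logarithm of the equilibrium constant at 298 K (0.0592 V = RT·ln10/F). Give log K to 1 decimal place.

The Co³⁺/Co²⁺ couple is reduced (cathode); E°cell = +1.82 − (+0.34) = +1.48 V with n = 2.
At equilibrium E = 0, so log K = nE°cell / 0.0592 = (2)(+1.48) / 0.0592 = 50.0.

log K = 50.0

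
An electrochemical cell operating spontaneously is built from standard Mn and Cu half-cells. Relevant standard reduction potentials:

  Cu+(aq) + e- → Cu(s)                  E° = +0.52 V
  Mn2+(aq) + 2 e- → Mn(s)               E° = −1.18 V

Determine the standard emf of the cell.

+1.70 V

Of the two couples in this cell, the one with the more positive reduction potential is reduced at the cathode: here that is Cu⁺/Cu (+0.52 V); Mn²⁺/Mn (−1.18 V) is the anode.
E°cell = E°(cathode) − E°(anode) = +0.52 − (−1.18) = +1.70 V.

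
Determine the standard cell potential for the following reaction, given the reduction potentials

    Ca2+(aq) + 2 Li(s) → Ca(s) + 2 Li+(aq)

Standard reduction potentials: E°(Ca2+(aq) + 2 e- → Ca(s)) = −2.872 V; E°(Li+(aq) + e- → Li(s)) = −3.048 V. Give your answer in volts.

Ca2+(aq) gains electrons, so the Ca²⁺/Ca couple is the cathode; the Li⁺/Li couple is the anode.
E°cell = E°(cathode) − E°(anode) = −2.872 − (−3.048) = +0.176 V.
The positive value indicates the reaction is spontaneous as written.

+0.176 V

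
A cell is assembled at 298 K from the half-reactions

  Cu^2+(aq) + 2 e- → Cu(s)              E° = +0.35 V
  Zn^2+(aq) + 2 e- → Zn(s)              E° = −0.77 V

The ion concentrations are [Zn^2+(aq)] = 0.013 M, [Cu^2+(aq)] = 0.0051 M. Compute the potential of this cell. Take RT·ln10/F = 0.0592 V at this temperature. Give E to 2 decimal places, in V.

+1.11 V

Since E°(Cu²⁺/Cu) > E°(Zn²⁺/Zn), Cu²⁺/Cu serves as the cathode.
E°cell = E°cat − E°an = +0.35 − (−0.77) = +1.12 V; n = 2.
For the overall reaction Cu^2+(aq) + Zn(s) → Cu(s) + Zn^2+(aq), Q = [Zn^2+(aq)] / [Cu^2+(aq)] = 2.55, giving log Q = 0.406.
Applying E = E° − (RT ln10/nF)·log Q gives +1.12 − (0.0592/2)(0.406) = +1.11 V.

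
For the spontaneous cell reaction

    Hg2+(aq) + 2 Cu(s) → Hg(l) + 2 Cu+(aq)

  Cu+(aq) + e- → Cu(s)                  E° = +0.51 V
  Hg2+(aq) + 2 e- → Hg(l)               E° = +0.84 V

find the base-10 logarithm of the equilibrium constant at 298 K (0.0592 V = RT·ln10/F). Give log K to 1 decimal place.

log K = 11.1

The Hg²⁺/Hg couple is reduced (cathode); E°cell = +0.84 − (+0.51) = +0.33 V with n = 2.
At equilibrium E = 0, so log K = nE°cell / 0.0592 = (2)(+0.33) / 0.0592 = 11.1.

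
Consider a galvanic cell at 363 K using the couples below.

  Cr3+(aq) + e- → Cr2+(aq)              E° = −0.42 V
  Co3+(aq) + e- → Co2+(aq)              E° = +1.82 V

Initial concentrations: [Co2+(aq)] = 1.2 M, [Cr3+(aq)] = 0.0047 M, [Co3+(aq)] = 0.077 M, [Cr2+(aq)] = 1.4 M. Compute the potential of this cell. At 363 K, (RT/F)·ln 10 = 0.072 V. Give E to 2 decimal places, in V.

The Co³⁺/Co²⁺ couple has the more positive E°, so it is the cathode; Cr³⁺/Cr²⁺ is the anode.
E°cell = +1.82 − (−0.42) = +2.24 V, with n = 1 electron transferred.
Balancing gives Co3+(aq) + Cr2+(aq) → Co2+(aq) + Cr3+(aq); hence Q = ([Co2+(aq)]·[Cr3+(aq)]) / ([Co3+(aq)]·[Cr2+(aq)]) = 0.0523 (log Q = −1.281).
Applying E = E° − (RT ln10/nF)·log Q gives +2.24 − (0.072/1)(−1.281) = +2.33 V.

+2.33 V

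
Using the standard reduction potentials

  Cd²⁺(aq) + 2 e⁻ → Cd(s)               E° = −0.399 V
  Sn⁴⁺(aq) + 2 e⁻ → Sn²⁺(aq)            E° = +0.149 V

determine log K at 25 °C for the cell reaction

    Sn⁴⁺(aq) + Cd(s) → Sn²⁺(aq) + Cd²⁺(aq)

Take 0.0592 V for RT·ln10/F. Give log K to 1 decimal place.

log K = 18.5

The Sn⁴⁺/Sn²⁺ couple is reduced (cathode); E°cell = +0.149 − (−0.399) = +0.548 V with n = 2.
At equilibrium E = 0, so log K = nE°cell / 0.0592 = (2)(+0.548) / 0.0592 = 18.5.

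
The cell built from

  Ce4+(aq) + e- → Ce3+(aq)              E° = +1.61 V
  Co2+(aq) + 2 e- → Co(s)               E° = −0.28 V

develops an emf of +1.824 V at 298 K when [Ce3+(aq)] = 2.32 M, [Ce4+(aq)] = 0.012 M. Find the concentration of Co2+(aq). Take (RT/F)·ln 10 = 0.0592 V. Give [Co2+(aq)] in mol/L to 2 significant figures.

With Ce⁴⁺/Ce³⁺ at the cathode and Co²⁺/Co at the anode, E°cell = +1.61 − (−0.28) = +1.89 V (n = 2).
Rearranging E = E° − (0.0592/n)·log Q gives log Q = 2(+1.89 − (+1.824))/0.0592 = 2.230.
The balanced reaction is 2 Ce4+(aq) + Co(s) → 2 Ce3+(aq) + Co2+(aq), so Q = ([Ce3+(aq)]^2·[Co2+(aq)]) / [Ce4+(aq)]^2.
Substituting the known concentrations and solving, log [Co2+(aq)] = −2.343 and [Co2+(aq)] = 0.0045 M.

0.0045 M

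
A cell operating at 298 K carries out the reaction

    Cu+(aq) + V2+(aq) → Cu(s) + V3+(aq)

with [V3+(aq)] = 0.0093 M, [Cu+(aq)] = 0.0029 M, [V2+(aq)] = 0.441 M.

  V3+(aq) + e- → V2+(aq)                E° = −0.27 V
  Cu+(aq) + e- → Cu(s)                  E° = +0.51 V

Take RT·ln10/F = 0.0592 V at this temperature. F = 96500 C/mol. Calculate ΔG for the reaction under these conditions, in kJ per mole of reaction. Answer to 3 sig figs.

−70.3 kJ/mol

With Cu⁺/Cu reduced at the cathode, E°cell = +0.51 − (−0.27) = +0.78 V and n = 1.
Here Q = [V3+(aq)] / ([Cu+(aq)]·[V2+(aq)]) = 7.27 (log Q = 0.862), giving E = +0.78 − (0.0592/1)·(0.862) = +0.7290 V.
Finally ΔG = −nFE = −(1)(96500 C/mol)(+0.7290 V) = −70.3 kJ/mol.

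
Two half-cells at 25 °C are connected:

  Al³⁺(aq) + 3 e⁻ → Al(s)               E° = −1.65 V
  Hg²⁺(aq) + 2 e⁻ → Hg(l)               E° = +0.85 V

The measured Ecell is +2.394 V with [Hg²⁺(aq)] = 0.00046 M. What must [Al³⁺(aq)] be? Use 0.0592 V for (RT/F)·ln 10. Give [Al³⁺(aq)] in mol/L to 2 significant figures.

2.3 M

The Hg²⁺/Hg couple has the larger reduction potential, so it is the cathode: E°cell = +0.85 − (−1.65) = +2.50 V and n = 6.
From the Nernst equation, log Q = n(E° − E)/0.0592 = 6·(+2.50 − (+2.394))/0.0592 = 10.743.
For 3 Hg²⁺(aq) + 2 Al(s) → 3 Hg(l) + 2 Al³⁺(aq), the reaction quotient is Q = [Al³⁺(aq)]^2 / [Hg²⁺(aq)]^3.
Substituting the known concentrations and solving, log [Al³⁺(aq)] = 0.366 and [Al³⁺(aq)] = 2.3 M.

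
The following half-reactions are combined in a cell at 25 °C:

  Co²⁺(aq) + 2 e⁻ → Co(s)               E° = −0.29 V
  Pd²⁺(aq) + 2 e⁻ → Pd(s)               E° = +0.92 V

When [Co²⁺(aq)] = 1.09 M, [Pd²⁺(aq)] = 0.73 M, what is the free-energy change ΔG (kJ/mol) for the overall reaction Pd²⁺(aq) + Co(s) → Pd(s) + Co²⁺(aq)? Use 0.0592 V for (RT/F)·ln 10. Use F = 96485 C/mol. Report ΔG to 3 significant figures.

−232 kJ/mol

With Pd²⁺/Pd reduced at the cathode, E°cell = +0.92 − (−0.29) = +1.21 V and n = 2.
Q = [Co²⁺(aq)] / [Pd²⁺(aq)] = 1.49, so log Q = 0.174 and E = +1.21 − (0.0592/2)(0.174) = +1.2048 V.
Finally ΔG = −nFE = −(2)(96485 C/mol)(+1.2048 V) = −232 kJ/mol.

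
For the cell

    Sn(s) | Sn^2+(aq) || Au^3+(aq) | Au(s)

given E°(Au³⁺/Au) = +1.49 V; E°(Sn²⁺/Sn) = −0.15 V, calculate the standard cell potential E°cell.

+1.64 V

By convention the left-hand electrode in cell notation is the anode (oxidation) and the right-hand electrode is the cathode (reduction).
E°cell = E°(right) − E°(left) = +1.49 − (−0.15) = +1.64 V.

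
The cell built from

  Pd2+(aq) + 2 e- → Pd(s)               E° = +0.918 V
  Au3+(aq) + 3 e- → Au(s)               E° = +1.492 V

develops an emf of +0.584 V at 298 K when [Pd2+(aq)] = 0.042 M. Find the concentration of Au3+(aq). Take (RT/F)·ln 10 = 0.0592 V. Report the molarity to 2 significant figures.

Au³⁺/Au is the cathode (higher E°); E°cell = +1.492 − (+0.918) = +0.574 V with n = 6.
From the Nernst equation, log Q = n(E° − E)/0.0592 = 6·(+0.574 − (+0.584))/0.0592 = −1.014.
The balanced reaction is 2 Au3+(aq) + 3 Pd(s) → 2 Au(s) + 3 Pd2+(aq), so Q = [Pd2+(aq)]^3 / [Au3+(aq)]^2.
Isolating [Au3+(aq)] in Q = 10^{−1.014} yields log [Au3+(aq)] = −1.558, i.e. 0.028 M.

0.028 M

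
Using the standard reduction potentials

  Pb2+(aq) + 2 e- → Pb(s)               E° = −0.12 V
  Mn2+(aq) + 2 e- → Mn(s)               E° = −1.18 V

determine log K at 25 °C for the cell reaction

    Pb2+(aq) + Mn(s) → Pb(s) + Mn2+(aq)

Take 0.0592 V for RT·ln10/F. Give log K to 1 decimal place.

The Pb²⁺/Pb couple is reduced (cathode); E°cell = −0.12 − (−1.18) = +1.06 V with n = 2.
At equilibrium E = 0, so log K = nE°cell / 0.0592 = (2)(+1.06) / 0.0592 = 35.8.

log K = 35.8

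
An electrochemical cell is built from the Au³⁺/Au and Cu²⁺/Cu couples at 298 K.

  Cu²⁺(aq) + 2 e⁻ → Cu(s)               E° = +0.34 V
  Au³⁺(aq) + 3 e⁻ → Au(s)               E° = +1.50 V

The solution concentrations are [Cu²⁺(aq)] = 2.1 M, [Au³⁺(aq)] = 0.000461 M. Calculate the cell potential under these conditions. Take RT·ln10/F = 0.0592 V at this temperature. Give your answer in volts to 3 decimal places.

+1.085 V

The Au³⁺/Au couple has the more positive E°, so it is the cathode; Cu²⁺/Cu is the anode.
The standard potential is +1.50 − (+0.34) = +1.16 V and the balanced reaction transfers n = 6 electrons.
For the overall reaction 2 Au³⁺(aq) + 3 Cu(s) → 2 Au(s) + 3 Cu²⁺(aq), Q = [Cu²⁺(aq)]^3 / [Au³⁺(aq)]^2 = 4.36×10^7, giving log Q = 7.639.
By the Nernst equation, E = +1.16 − (0.0592/6)·(7.639) = +1.085 V.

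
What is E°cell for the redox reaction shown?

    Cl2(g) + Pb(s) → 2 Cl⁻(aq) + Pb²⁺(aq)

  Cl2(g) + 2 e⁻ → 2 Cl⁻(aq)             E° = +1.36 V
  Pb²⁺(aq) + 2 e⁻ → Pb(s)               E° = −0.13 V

Cl2(g) gains electrons, so the Cl₂/Cl⁻ couple is the cathode; the Pb²⁺/Pb couple is the anode.
E°cell = E°(cathode) − E°(anode) = +1.36 − (−0.13) = +1.49 V.

+1.49 V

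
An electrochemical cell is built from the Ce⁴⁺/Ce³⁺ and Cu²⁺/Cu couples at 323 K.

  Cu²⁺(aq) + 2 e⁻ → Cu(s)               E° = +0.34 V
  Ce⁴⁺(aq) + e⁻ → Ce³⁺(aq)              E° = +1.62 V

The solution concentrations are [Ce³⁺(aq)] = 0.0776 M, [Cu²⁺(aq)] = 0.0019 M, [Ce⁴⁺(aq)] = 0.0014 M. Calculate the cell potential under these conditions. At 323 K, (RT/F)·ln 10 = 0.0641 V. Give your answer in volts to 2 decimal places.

Ce⁴⁺/Ce³⁺ is reduced (cathode, E° = +1.62 V) and Cu²⁺/Cu is oxidized (anode).
E°cell = +1.62 − (+0.34) = +1.28 V, with n = 2 electrons transferred.
Balancing gives 2 Ce⁴⁺(aq) + Cu(s) → 2 Ce³⁺(aq) + Cu²⁺(aq); hence Q = ([Ce³⁺(aq)]^2·[Cu²⁺(aq)]) / [Ce⁴⁺(aq)]^2 = 5.84 (log Q = 0.766).
By the Nernst equation, E = +1.28 − (0.0641/2)·(0.766) = +1.26 V.

+1.26 V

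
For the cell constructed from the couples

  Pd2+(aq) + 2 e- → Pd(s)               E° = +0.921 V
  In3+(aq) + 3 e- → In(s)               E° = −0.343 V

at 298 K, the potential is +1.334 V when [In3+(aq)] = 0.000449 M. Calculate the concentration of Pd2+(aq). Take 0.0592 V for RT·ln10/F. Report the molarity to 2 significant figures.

1.4 M

With Pd²⁺/Pd at the cathode and In³⁺/In at the anode, E°cell = +0.921 − (−0.343) = +1.264 V (n = 6).
Rearranging E = E° − (0.0592/n)·log Q gives log Q = 6(+1.264 − (+1.334))/0.0592 = −7.095.
The balanced reaction is 3 Pd2+(aq) + 2 In(s) → 3 Pd(s) + 2 In3+(aq), so Q = [In3+(aq)]^2 / [Pd2+(aq)]^3.
Substituting the known concentrations and solving, log [Pd2+(aq)] = 0.133 and [Pd2+(aq)] = 1.4 M.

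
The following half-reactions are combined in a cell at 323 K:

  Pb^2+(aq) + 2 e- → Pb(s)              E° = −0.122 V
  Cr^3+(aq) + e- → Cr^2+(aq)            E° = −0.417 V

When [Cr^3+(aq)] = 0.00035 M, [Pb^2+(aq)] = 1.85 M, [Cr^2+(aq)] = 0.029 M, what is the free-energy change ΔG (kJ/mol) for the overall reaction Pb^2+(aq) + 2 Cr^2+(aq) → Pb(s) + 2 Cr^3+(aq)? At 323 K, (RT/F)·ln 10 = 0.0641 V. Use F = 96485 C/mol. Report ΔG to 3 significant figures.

The standard cell potential is −0.122 − (−0.417) = +0.295 V, with n = 2 electrons in the balanced equation.
Here Q = [Cr^3+(aq)]^2 / ([Pb^2+(aq)]·[Cr^2+(aq)]^2) = 7.87×10^−5 (log Q = −4.104), giving E = +0.295 − (0.0641/2)·(−4.104) = +0.4265 V.
Finally ΔG = −nFE = −(2)(96485 C/mol)(+0.4265 V) = −82.3 kJ/mol.

−82.3 kJ/mol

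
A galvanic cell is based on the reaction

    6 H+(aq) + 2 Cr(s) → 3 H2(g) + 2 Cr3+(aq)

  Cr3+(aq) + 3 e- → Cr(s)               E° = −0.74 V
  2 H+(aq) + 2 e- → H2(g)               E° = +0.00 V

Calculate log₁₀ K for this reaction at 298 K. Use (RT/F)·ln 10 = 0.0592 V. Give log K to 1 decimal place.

The 2H⁺/H₂ couple is reduced (cathode); E°cell = +0.00 − (−0.74) = +0.74 V with n = 6.
At equilibrium E = 0, so log K = nE°cell / 0.0592 = (6)(+0.74) / 0.0592 = 75.0.

log K = 75.0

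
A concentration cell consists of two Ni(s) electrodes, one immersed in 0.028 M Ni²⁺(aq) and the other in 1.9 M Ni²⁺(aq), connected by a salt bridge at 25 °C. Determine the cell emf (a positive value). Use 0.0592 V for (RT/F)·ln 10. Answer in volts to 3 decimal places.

0.054 V

For a concentration cell E°cell = 0, since both electrodes use the same couple.
The compartment with the higher Ni²⁺(aq) concentration (1.9 M) acts as the cathode; ions are reduced there and produced at the dilute (0.028 M) anode.
With n = 2, Ecell = −(0.0592/2)·log([dilute]/[conc]) = −(0.0592/2)·log(0.028/1.9) = +0.054 V.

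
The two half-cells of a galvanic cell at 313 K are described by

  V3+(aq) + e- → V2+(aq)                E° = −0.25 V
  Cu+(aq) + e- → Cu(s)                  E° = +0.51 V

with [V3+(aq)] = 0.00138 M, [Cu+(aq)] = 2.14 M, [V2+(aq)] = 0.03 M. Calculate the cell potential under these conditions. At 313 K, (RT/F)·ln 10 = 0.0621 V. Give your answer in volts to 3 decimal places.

+0.864 V

Cu⁺/Cu is reduced (cathode, E° = +0.51 V) and V³⁺/V²⁺ is oxidized (anode).
E°cell = +0.51 − (−0.25) = +0.76 V, with n = 1 electron transferred.
The balanced reaction is Cu+(aq) + V2+(aq) → Cu(s) + V3+(aq), so Q = [V3+(aq)] / ([Cu+(aq)]·[V2+(aq)]) = 0.0215 and log Q = −1.668.
By the Nernst equation, E = +0.76 − (0.0621/1)·(−1.668) = +0.864 V.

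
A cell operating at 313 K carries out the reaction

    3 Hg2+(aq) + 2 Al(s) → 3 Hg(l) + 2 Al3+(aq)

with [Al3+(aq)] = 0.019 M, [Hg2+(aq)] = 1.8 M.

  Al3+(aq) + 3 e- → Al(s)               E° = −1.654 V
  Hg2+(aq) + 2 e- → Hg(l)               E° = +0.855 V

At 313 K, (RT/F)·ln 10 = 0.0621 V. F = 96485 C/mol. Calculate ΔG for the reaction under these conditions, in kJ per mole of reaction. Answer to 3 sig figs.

With Hg²⁺/Hg reduced at the cathode, E°cell = +0.855 − (−1.654) = +2.509 V and n = 6.
Here Q = [Al3+(aq)]^2 / [Hg2+(aq)]^3 = 6.19×10^−5 (log Q = −4.208), giving E = +2.509 − (0.0621/6)·(−4.208) = +2.5526 V.
Finally ΔG = −nFE = −(6)(96485 C/mol)(+2.5526 V) = −1480 kJ/mol.

−1480 kJ/mol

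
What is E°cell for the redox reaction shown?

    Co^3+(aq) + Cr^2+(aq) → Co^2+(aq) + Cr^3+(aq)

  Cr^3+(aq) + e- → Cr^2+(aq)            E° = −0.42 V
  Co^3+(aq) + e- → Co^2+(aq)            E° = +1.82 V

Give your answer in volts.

Co^3+(aq) gains electrons, so the Co³⁺/Co²⁺ couple is the cathode; the Cr³⁺/Cr²⁺ couple is the anode.
E°cell = E°(cathode) − E°(anode) = +1.82 − (−0.42) = +2.24 V.

+2.24 V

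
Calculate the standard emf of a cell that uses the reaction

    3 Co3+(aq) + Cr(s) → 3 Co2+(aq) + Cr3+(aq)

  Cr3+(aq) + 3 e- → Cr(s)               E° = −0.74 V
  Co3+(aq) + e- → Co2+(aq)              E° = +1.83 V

+2.57 V

In the reaction as written, Co3+(aq) is reduced (cathode) and Cr3+(aq) is produced by oxidation at the anode.
E°cell = E°(cathode) − E°(anode) = +1.83 − (−0.74) = +2.57 V.
The positive value indicates the reaction is spontaneous as written.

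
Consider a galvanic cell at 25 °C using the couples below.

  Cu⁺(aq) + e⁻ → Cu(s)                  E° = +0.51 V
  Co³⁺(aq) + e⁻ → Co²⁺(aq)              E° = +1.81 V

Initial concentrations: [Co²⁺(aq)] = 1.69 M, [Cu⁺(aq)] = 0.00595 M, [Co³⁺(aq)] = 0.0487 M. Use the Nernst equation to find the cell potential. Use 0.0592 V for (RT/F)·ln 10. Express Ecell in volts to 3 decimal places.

The Co³⁺/Co²⁺ couple has the more positive E°, so it is the cathode; Cu⁺/Cu is the anode.
The standard potential is +1.81 − (+0.51) = +1.30 V and the balanced reaction transfers n = 1 electron.
Balancing gives Co³⁺(aq) + Cu(s) → Co²⁺(aq) + Cu⁺(aq); hence Q = ([Co²⁺(aq)]·[Cu⁺(aq)]) / [Co³⁺(aq)] = 0.206 (log Q = −0.685).
By the Nernst equation, E = +1.30 − (0.0592/1)·(−0.685) = +1.341 V.

+1.341 V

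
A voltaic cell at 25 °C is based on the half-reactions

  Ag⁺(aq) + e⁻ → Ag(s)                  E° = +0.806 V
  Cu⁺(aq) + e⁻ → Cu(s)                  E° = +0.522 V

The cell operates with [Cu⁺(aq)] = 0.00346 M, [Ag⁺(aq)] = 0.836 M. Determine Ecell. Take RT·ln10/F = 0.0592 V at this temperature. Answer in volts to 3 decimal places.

+0.425 V

The Ag⁺/Ag couple has the more positive E°, so it is the cathode; Cu⁺/Cu is the anode.
E°cell = +0.806 − (+0.522) = +0.284 V, with n = 1 electron transferred.
For the overall reaction Ag⁺(aq) + Cu(s) → Ag(s) + Cu⁺(aq), Q = [Cu⁺(aq)] / [Ag⁺(aq)] = 0.00414, giving log Q = −2.383.
Applying E = E° − (RT ln10/nF)·log Q gives +0.284 − (0.0592/1)(−2.383) = +0.425 V.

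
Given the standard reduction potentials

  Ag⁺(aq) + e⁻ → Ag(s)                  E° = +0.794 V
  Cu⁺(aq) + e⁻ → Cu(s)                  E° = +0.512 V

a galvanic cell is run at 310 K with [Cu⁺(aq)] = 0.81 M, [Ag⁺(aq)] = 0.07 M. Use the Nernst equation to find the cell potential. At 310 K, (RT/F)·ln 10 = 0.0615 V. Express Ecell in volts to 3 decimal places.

+0.217 V

Ag⁺/Ag is reduced (cathode, E° = +0.794 V) and Cu⁺/Cu is oxidized (anode).
E°cell = E°cat − E°an = +0.794 − (+0.512) = +0.282 V; n = 1.
The balanced reaction is Ag⁺(aq) + Cu(s) → Ag(s) + Cu⁺(aq), so Q = [Cu⁺(aq)] / [Ag⁺(aq)] = 11.6 and log Q = 1.063.
Applying E = E° − (RT ln10/nF)·log Q gives +0.282 − (0.0615/1)(1.063) = +0.217 V.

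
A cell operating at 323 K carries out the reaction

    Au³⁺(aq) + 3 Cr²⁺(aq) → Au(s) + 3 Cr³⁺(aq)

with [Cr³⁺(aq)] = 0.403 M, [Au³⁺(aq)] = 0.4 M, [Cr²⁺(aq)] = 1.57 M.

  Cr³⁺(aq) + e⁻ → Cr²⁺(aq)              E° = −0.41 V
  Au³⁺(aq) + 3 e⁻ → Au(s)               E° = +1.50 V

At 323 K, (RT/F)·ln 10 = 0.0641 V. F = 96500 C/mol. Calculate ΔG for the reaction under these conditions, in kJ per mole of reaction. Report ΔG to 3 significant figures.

With Au³⁺/Au reduced at the cathode, E°cell = +1.50 − (−0.41) = +1.91 V and n = 3.
The reaction quotient is [Cr³⁺(aq)]^3 / ([Au³⁺(aq)]·[Cr²⁺(aq)]^3) = 0.0423; by Nernst, E = +1.91 − (0.0641/3)(−1.374) = +1.9394 V.
ΔG = −nFE = −(3)(96500)(+1.9394) J/mol = −561 kJ/mol.

−561 kJ/mol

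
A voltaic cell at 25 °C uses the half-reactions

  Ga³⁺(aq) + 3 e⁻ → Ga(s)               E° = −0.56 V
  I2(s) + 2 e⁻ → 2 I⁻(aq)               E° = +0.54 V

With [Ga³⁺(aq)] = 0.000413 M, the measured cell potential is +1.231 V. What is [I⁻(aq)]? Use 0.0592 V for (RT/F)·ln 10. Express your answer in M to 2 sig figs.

0.082 M

With I₂/I⁻ at the cathode and Ga³⁺/Ga at the anode, E°cell = +0.54 − (−0.56) = +1.10 V (n = 6).
Since E = E° − (0.0592/n)·log Q, log Q = n(E° − E)/0.0592 = −13.277.
The balanced reaction is 3 I2(s) + 2 Ga(s) → 6 I⁻(aq) + 2 Ga³⁺(aq), so Q = [I⁻(aq)]^6·[Ga³⁺(aq)]^2.
Isolating [I⁻(aq)] in Q = 10^{−13.277} yields log [I⁻(aq)] = −1.085, i.e. 0.082 M.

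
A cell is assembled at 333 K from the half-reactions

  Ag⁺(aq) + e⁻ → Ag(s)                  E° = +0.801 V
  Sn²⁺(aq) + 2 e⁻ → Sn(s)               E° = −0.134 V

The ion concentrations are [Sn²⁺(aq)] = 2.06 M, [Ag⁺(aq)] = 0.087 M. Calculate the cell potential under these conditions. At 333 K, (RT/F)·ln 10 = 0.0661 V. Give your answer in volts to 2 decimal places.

+0.85 V

Since E°(Ag⁺/Ag) > E°(Sn²⁺/Sn), Ag⁺/Ag serves as the cathode.
The standard potential is +0.801 − (−0.134) = +0.935 V and the balanced reaction transfers n = 2 electrons.
The balanced reaction is 2 Ag⁺(aq) + Sn(s) → 2 Ag(s) + Sn²⁺(aq), so Q = [Sn²⁺(aq)] / [Ag⁺(aq)]^2 = 272 and log Q = 2.435.
By the Nernst equation, E = +0.935 − (0.0661/2)·(2.435) = +0.85 V.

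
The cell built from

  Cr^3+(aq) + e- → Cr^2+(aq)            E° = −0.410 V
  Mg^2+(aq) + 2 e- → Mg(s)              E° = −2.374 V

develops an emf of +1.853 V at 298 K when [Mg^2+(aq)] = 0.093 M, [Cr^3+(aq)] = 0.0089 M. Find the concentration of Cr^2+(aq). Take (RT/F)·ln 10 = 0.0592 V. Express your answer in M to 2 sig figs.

2.2 M

With Cr³⁺/Cr²⁺ at the cathode and Mg²⁺/Mg at the anode, E°cell = −0.410 − (−2.374) = +1.964 V (n = 2).
From the Nernst equation, log Q = n(E° − E)/0.0592 = 2·(+1.964 − (+1.853))/0.0592 = 3.750.
For 2 Cr^3+(aq) + Mg(s) → 2 Cr^2+(aq) + Mg^2+(aq), the reaction quotient is Q = ([Cr^2+(aq)]^2·[Mg^2+(aq)]) / [Cr^3+(aq)]^2.
Isolating [Cr^2+(aq)] in Q = 10^{3.750} yields log [Cr^2+(aq)] = 0.340, i.e. 2.2 M.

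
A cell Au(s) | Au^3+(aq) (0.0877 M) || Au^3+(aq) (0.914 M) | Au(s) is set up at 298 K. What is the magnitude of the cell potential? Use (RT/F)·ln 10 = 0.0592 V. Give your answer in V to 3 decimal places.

For a concentration cell E°cell = 0, since both electrodes use the same couple.
The compartment with the higher Au^3+(aq) concentration (0.914 M) acts as the cathode; ions are reduced there and produced at the dilute (0.0877 M) anode.
With n = 3, Ecell = −(0.0592/3)·log([dilute]/[conc]) = −(0.0592/3)·log(0.0877/0.914) = +0.020 V.

0.020 V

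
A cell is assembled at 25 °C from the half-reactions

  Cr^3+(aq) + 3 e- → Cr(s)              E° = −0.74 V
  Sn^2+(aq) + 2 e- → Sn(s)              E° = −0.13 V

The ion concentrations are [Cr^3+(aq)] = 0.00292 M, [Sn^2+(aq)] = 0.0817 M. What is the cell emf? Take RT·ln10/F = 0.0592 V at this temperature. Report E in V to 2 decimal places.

The Sn²⁺/Sn couple has the more positive E°, so it is the cathode; Cr³⁺/Cr is the anode.
The standard potential is −0.13 − (−0.74) = +0.61 V and the balanced reaction transfers n = 6 electrons.
For the overall reaction 3 Sn^2+(aq) + 2 Cr(s) → 3 Sn(s) + 2 Cr^3+(aq), Q = [Cr^3+(aq)]^2 / [Sn^2+(aq)]^3 = 0.0156, giving log Q = −1.806.
Applying E = E° − (RT ln10/nF)·log Q gives +0.61 − (0.0592/6)(−1.806) = +0.63 V.

+0.63 V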